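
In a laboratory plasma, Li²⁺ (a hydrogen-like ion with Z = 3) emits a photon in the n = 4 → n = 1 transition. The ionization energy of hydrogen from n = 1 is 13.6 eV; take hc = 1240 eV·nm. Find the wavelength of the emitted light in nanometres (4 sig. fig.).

For Z = 3 the level energies scale as Z², so the effective Rydberg energy is 13.6 × 9 = 122.4 eV.
ΔE = 122.4 × (1/1² − 1/4²) = 122.4 × 0.9375 = 114.8 eV.
λ = hc/ΔE = 1240 / 114.8 = 10.81 nm.

10.81 nm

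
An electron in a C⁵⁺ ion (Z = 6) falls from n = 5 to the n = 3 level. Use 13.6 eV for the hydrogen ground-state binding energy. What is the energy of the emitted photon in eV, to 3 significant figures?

34.8 eV

The Bohr energies scale as Z², so for Z = 6: E_n = −489.6/n² eV.
E_5 = −489.6/25 = −19.58 eV and E_3 = −489.6/9 = −54.40 eV.
The photon energy is |E_5 − E_3| = 34.8 eV.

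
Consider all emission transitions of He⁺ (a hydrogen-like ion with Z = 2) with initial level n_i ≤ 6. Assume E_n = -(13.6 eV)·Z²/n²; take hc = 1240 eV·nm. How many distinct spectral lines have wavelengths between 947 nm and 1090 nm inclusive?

Enumerate all n_i → n_f pairs with 1 ≤ n_f < n_i ≤ 6 and compute λ = 1240 / [13.6·4·(1/n_f² − 1/n_i²)].
Lines falling in [947, 1090] nm: 5→4 (1013 nm).

1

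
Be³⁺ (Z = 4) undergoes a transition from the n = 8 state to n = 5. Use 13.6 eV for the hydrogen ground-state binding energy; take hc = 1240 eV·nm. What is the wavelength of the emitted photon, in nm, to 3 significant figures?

For Z = 4 the level energies scale as Z², so the effective Rydberg energy is 13.6 × 16 = 217.6 eV.
ΔE = 217.6 × (1/5² − 1/8²) = 217.6 × 0.02438 = 5.304 eV.
λ = hc/ΔE = 1240 / 5.304 = 234 nm.

234 nm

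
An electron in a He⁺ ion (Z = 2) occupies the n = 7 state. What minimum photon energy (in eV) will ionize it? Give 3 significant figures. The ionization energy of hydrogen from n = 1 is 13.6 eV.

1.11 eV

E_n = −13.6 Z²/n² = −54.40/n² eV for Z = 2.
E_7 = −54.40/49 = −1.11 eV, so ionization (to E = 0) requires 1.11 eV.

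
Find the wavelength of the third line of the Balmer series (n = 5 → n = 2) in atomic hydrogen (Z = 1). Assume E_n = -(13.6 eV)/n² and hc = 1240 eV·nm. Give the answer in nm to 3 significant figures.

The Balmer series terminates on n_f = 2; the third line has n_i = 2+3 = 5.
ΔE = 13.60 × (1/2² − 1/5²) = 2.856 eV.
λ = 1240 / 2.856 = 434 nm.

434 nm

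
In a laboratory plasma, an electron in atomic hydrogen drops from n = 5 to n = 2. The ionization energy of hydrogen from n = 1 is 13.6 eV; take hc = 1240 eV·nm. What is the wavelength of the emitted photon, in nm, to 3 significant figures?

434 nm

ΔE = 13.60 × (1/2² − 1/5²) = 13.60 × 0.2100 = 2.856 eV.
λ = hc/ΔE = 1240 / 2.856 = 434 nm.
This line belongs to the Balmer series.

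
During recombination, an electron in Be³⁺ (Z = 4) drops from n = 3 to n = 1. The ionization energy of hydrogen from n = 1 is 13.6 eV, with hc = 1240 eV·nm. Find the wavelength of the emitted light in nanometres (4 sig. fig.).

6.411 nm

For Z = 4 the level energies scale as Z², so the effective Rydberg energy is 13.6 × 16 = 217.6 eV.
ΔE = 217.6 × (1/1² − 1/3²) = 217.6 × 0.8889 = 193.4 eV.
λ = hc/ΔE = 1240 / 193.4 = 6.411 nm.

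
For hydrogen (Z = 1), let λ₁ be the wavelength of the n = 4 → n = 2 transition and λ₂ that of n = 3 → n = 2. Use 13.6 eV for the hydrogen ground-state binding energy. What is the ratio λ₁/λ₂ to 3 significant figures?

λ ∝ 1/ΔE ∝ 1/(1/n_f² − 1/n_i²), and the Z² and hc factors cancel in the ratio.
λ₁/λ₂ = (1/2² − 1/3²)/(1/2² − 1/4²) = 0.1389/0.1875 = 0.741.

0.741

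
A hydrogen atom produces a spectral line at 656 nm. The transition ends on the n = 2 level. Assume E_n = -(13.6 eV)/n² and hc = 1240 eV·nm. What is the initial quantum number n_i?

The photon energy is ΔE = hc/λ = 1240 / 656 = 1.890 eV.
With Z = 1, ΔE = 13.60 × (1/n_f² − 1/n_i²), so 1/n_f² − 1/n_i² = 0.1390.
With n_f = 2: 1/n_i² = 1/4 − 0.1390 = 0.1110, so n_i ≈ 3.00.

n_i = 3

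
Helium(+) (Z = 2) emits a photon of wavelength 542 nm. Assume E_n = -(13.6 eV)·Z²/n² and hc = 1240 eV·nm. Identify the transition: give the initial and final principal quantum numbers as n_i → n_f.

n_i = 7, n_f = 4

The photon energy is ΔE = hc/λ = 1240 / 542 = 2.288 eV.
With Z = 2, ΔE = 54.40 × (1/n_f² − 1/n_i²), so 1/n_f² − 1/n_i² = 0.04206.
Trying n_f = 4 gives 1/n_i² = 0.02044, i.e. n_i ≈ 7; this pair matches.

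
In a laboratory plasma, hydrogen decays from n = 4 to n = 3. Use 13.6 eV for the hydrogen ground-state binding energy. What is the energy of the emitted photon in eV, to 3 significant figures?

0.661 eV

E_4 = −13.60/16 = −0.8500 eV and E_3 = −13.60/9 = −1.511 eV.
The photon energy is |E_4 − E_3| = 0.661 eV.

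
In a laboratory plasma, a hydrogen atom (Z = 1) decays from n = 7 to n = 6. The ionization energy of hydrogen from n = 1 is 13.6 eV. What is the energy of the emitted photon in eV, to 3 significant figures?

E_7 = −13.60/49 = −0.2776 eV and E_6 = −13.60/36 = −0.3778 eV.
The photon energy is |E_7 − E_6| = 0.100 eV.

0.100 eV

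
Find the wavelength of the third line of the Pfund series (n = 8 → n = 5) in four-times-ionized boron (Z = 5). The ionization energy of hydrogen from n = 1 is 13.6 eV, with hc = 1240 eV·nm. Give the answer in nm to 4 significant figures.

149.6 nm

The Pfund series terminates on n_f = 5; the third line has n_i = 5+3 = 8.
ΔE = 340.0 × (1/5² − 1/8²) = 8.288 eV.
λ = 1240 / 8.288 = 149.6 nm.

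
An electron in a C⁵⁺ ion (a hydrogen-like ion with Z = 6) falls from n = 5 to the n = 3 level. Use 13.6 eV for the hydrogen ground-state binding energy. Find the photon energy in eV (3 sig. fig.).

34.8 eV

The Bohr energies scale as Z², so for Z = 6: E_n = −489.6/n² eV.
E_5 = −489.6/25 = −19.58 eV and E_3 = −489.6/9 = −54.40 eV.
The photon energy is |E_5 − E_3| = 34.8 eV.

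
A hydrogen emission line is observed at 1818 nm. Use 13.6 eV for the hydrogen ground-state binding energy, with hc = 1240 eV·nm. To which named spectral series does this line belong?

ΔE = 1240/1818 = 0.6821 eV.
This matches 13.6 × (1/4² − 1/9²), so n_f = 4: the Brackett series.

Brackett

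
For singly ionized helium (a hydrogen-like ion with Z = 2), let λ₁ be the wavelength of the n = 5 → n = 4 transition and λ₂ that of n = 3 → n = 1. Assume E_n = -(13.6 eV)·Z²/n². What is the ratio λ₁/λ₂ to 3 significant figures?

39.5

λ ∝ 1/ΔE ∝ 1/(1/n_f² − 1/n_i²), and the Z² and hc factors cancel in the ratio.
λ₁/λ₂ = (1/1² − 1/3²)/(1/4² − 1/5²) = 0.8889/0.02250 = 39.5.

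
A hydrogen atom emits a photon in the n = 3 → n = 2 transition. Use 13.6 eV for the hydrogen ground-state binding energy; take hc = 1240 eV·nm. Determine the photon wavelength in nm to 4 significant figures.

656.5 nm

ΔE = 13.60 × (1/2² − 1/3²) = 13.60 × 0.1389 = 1.889 eV.
λ = hc/ΔE = 1240 / 1.889 = 656.5 nm.
This line belongs to the Balmer series.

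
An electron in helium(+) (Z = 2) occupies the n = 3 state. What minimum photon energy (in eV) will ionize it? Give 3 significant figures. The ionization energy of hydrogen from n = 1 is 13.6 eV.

6.04 eV

E_n = −13.6 Z²/n² = −54.40/n² eV for Z = 2.
E_3 = −54.40/9 = −6.04 eV, so ionization (to E = 0) requires 6.04 eV.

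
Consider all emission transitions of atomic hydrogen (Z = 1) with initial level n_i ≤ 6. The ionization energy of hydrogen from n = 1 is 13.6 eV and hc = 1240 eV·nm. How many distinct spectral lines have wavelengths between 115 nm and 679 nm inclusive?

5

Enumerate all n_i → n_f pairs with 1 ≤ n_f < n_i ≤ 6 and compute λ = 1240 / [13.6·1·(1/n_f² − 1/n_i²)].
Lines falling in [115, 679] nm: 2→1 (121.6 nm), 6→2 (410.3 nm), 5→2 (434.2 nm), 4→2 (486.3 nm), 3→2 (656.5 nm).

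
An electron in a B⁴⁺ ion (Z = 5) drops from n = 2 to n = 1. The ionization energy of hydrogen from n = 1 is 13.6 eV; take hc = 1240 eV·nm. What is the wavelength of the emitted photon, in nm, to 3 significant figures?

For Z = 5 the level energies scale as Z², so the effective Rydberg energy is 13.6 × 25 = 340.0 eV.
ΔE = 340.0 × (1/1² − 1/2²) = 340.0 × 0.7500 = 255.0 eV.
λ = hc/ΔE = 1240 / 255.0 = 4.86 nm.

4.86 nm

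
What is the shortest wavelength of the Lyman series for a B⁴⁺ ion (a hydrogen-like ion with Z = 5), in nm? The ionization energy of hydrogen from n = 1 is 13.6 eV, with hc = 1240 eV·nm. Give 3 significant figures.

The Lyman series has lower level n_f = 1; the series limit corresponds to n_i → ∞.
ΔE_max = 13.6 × 25 / 1² = 340.0 eV.
λ_min = 1240 / 340.0 = 3.65 nm.

3.65 nm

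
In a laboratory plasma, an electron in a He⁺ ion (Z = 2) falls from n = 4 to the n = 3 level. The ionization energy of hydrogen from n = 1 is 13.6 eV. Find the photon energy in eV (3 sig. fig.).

The Bohr energies scale as Z², so for Z = 2: E_n = −54.40/n² eV.
E_4 = −54.40/16 = −3.400 eV and E_3 = −54.40/9 = −6.044 eV.
The photon energy is |E_4 − E_3| = 2.64 eV.

2.64 eV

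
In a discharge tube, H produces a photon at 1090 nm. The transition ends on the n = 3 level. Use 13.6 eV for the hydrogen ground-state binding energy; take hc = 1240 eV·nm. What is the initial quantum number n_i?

The photon energy is ΔE = hc/λ = 1240 / 1090 = 1.138 eV.
With Z = 1, ΔE = 13.60 × (1/n_f² − 1/n_i²), so 1/n_f² − 1/n_i² = 0.08365.
With n_f = 3: 1/n_i² = 1/9 − 0.08365 = 0.02746, so n_i ≈ 6.03.

n_i = 6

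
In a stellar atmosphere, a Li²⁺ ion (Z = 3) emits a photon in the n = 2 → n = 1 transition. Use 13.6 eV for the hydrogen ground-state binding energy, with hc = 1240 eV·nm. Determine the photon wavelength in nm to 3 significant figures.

13.5 nm

For Z = 3 the level energies scale as Z², so the effective Rydberg energy is 13.6 × 9 = 122.4 eV.
ΔE = 122.4 × (1/1² − 1/2²) = 122.4 × 0.7500 = 91.80 eV.
λ = hc/ΔE = 1240 / 91.80 = 13.5 nm.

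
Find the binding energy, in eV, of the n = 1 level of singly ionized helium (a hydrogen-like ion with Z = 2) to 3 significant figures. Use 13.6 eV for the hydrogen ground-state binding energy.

54.4 eV

E_n = −13.6 Z²/n² = −54.40/n² eV for Z = 2.
E_1 = −54.40/1 = −54.4 eV, so ionization (to E = 0) requires 54.4 eV.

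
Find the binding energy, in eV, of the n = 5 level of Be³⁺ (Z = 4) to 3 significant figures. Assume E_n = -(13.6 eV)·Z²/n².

8.70 eV

E_n = −13.6 Z²/n² = −217.6/n² eV for Z = 4.
E_5 = −217.6/25 = −8.70 eV, so ionization (to E = 0) requires 8.70 eV.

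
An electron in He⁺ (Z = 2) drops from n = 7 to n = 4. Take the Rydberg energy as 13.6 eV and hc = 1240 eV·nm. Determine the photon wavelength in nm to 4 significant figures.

For Z = 2 the level energies scale as Z², so the effective Rydberg energy is 13.6 × 4 = 54.40 eV.
ΔE = 54.40 × (1/4² − 1/7²) = 54.40 × 0.04209 = 2.290 eV.
λ = hc/ΔE = 1240 / 2.290 = 541.5 nm.

541.5 nm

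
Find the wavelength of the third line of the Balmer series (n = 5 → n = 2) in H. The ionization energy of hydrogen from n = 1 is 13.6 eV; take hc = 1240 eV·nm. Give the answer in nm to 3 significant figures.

434 nm

The Balmer series terminates on n_f = 2; the third line has n_i = 2+3 = 5.
ΔE = 13.60 × (1/2² − 1/5²) = 2.856 eV.
λ = 1240 / 2.856 = 434 nm.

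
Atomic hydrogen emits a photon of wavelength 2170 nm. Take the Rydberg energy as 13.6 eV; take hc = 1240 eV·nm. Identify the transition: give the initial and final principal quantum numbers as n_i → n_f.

The photon energy is ΔE = hc/λ = 1240 / 2170 = 0.5714 eV.
With Z = 1, ΔE = 13.60 × (1/n_f² − 1/n_i²), so 1/n_f² − 1/n_i² = 0.04202.
Trying n_f = 4 gives 1/n_i² = 0.02048, i.e. n_i ≈ 7; this pair matches.

n_i = 7, n_f = 4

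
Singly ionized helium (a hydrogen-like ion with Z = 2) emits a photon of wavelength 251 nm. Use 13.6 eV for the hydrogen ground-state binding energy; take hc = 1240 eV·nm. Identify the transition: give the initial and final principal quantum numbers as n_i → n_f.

The photon energy is ΔE = hc/λ = 1240 / 251 = 4.940 eV.
With Z = 2, ΔE = 54.40 × (1/n_f² − 1/n_i²), so 1/n_f² − 1/n_i² = 0.09081.
Trying n_f = 3 gives 1/n_i² = 0.02030, i.e. n_i ≈ 7; this pair matches.

n_i = 7, n_f = 3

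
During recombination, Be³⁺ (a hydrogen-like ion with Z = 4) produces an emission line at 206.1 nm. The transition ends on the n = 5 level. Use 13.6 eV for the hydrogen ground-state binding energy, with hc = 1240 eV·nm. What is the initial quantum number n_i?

The photon energy is ΔE = hc/λ = 1240 / 206.1 = 6.016 eV.
With Z = 4, ΔE = 217.6 × (1/n_f² − 1/n_i²), so 1/n_f² − 1/n_i² = 0.02765.
With n_f = 5: 1/n_i² = 1/25 − 0.02765 = 0.01235, so n_i ≈ 9.00.

n_i = 9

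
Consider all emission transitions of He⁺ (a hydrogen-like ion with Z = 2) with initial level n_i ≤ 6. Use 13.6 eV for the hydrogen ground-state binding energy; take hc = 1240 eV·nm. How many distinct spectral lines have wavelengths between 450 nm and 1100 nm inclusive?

3

Enumerate all n_i → n_f pairs with 1 ≤ n_f < n_i ≤ 6 and compute λ = 1240 / [13.6·4·(1/n_f² − 1/n_i²)].
Lines falling in [450, 1100] nm: 4→3 (468.9 nm), 6→4 (656.5 nm), 5→4 (1013 nm).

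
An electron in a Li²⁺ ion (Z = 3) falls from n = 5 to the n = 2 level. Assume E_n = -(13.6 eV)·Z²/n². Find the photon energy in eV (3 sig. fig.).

25.7 eV

The Bohr energies scale as Z², so for Z = 3: E_n = −122.4/n² eV.
E_5 = −122.4/25 = −4.896 eV and E_2 = −122.4/4 = −30.60 eV.
The photon energy is |E_5 − E_2| = 25.7 eV.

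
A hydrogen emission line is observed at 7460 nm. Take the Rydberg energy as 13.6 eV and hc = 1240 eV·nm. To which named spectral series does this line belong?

ΔE = 1240/7460 = 0.1662 eV.
This matches 13.6 × (1/5² − 1/6²), so n_f = 5: the Pfund series.

Pfund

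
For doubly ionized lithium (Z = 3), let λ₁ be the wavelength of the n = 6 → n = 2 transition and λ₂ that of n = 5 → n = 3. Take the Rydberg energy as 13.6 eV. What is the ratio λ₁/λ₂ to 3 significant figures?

λ ∝ 1/ΔE ∝ 1/(1/n_f² − 1/n_i²), and the Z² and hc factors cancel in the ratio.
λ₁/λ₂ = (1/3² − 1/5²)/(1/2² − 1/6²) = 0.07111/0.2222 = 0.320.

0.320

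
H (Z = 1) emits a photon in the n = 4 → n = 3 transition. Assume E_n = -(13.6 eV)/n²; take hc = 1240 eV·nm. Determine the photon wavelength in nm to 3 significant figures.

1880 nm

ΔE = 13.60 × (1/3² − 1/4²) = 13.60 × 0.04861 = 0.6611 eV.
λ = hc/ΔE = 1240 / 0.6611 = 1880 nm.
This line belongs to the Paschen series.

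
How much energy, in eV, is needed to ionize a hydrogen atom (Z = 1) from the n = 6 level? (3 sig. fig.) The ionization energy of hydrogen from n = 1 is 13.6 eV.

E_6 = −13.60/36 = −0.378 eV, so ionization (to E = 0) requires 0.378 eV.

0.378 eV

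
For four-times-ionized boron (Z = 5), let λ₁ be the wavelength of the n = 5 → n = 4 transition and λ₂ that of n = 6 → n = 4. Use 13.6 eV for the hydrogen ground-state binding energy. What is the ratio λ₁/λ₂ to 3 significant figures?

λ ∝ 1/ΔE ∝ 1/(1/n_f² − 1/n_i²), and the Z² and hc factors cancel in the ratio.
λ₁/λ₂ = (1/4² − 1/6²)/(1/4² − 1/5²) = 0.03472/0.02250 = 1.54.

1.54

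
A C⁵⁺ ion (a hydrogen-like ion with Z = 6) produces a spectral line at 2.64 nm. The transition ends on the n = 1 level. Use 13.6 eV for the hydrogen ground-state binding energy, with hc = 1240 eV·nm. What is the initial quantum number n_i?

The photon energy is ΔE = hc/λ = 1240 / 2.64 = 469.7 eV.
With Z = 6, ΔE = 489.6 × (1/n_f² − 1/n_i²), so 1/n_f² − 1/n_i² = 0.9593.
With n_f = 1: 1/n_i² = 1/1 − 0.9593 = 0.04065, so n_i ≈ 4.96.

n_i = 5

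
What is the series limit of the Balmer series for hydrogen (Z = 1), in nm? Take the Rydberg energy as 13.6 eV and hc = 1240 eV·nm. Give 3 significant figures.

365 nm

The Balmer series has lower level n_f = 2; the series limit corresponds to n_i → ∞.
ΔE_max = 13.6 × 1 / 2² = 3.400 eV.
λ_min = 1240 / 3.400 = 365 nm.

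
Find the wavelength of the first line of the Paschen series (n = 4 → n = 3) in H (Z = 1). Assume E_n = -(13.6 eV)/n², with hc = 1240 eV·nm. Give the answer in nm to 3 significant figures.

The Paschen series terminates on n_f = 3; the first line has n_i = 3+1 = 4.
ΔE = 13.60 × (1/3² − 1/4²) = 0.6611 eV.
λ = 1240 / 0.6611 = 1880 nm.

1880 nm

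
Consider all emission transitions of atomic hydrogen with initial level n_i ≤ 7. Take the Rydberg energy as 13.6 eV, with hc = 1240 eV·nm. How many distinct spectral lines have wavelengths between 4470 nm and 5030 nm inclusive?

Enumerate all n_i → n_f pairs with 1 ≤ n_f < n_i ≤ 7 and compute λ = 1240 / [13.6·1·(1/n_f² − 1/n_i²)].
Lines falling in [4470, 5030] nm: 7→5 (4654 nm).

1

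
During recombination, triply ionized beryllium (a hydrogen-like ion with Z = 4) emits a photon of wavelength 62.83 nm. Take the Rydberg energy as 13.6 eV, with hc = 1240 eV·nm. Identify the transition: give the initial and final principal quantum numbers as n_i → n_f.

The photon energy is ΔE = hc/λ = 1240 / 62.83 = 19.74 eV.
With Z = 4, ΔE = 217.6 × (1/n_f² − 1/n_i²), so 1/n_f² − 1/n_i² = 0.09070.
Trying n_f = 3 gives 1/n_i² = 0.02041, i.e. n_i ≈ 7; this pair matches.

n_i = 7, n_f = 3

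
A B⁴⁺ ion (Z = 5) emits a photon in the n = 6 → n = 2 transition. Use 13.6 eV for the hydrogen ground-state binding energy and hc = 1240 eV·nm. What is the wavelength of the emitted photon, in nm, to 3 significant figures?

For Z = 5 the level energies scale as Z², so the effective Rydberg energy is 13.6 × 25 = 340.0 eV.
ΔE = 340.0 × (1/2² − 1/6²) = 340.0 × 0.2222 = 75.56 eV.
λ = hc/ΔE = 1240 / 75.56 = 16.4 nm.

16.4 nm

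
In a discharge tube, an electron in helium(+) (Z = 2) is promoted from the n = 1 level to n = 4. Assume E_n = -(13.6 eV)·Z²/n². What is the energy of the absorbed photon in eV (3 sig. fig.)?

The Bohr energies scale as Z², so for Z = 2: E_n = −54.40/n² eV.
E_4 = −54.40/16 = −3.400 eV and E_1 = −54.40/1 = −54.40 eV.
The photon energy is |E_4 − E_1| = 51.0 eV.

51.0 eV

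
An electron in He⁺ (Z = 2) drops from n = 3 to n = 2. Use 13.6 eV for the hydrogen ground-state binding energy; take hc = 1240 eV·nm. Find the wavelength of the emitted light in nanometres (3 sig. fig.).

164 nm

For Z = 2 the level energies scale as Z², so the effective Rydberg energy is 13.6 × 4 = 54.40 eV.
ΔE = 54.40 × (1/2² − 1/3²) = 54.40 × 0.1389 = 7.556 eV.
λ = hc/ΔE = 1240 / 7.556 = 164 nm.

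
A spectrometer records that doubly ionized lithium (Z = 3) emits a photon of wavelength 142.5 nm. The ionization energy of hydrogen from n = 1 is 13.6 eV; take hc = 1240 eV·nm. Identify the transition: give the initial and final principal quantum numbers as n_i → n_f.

The photon energy is ΔE = hc/λ = 1240 / 142.5 = 8.702 eV.
With Z = 3, ΔE = 122.4 × (1/n_f² − 1/n_i²), so 1/n_f² − 1/n_i² = 0.07109.
Trying n_f = 3 gives 1/n_i² = 0.04002, i.e. n_i ≈ 5; this pair matches.

n_i = 5, n_f = 3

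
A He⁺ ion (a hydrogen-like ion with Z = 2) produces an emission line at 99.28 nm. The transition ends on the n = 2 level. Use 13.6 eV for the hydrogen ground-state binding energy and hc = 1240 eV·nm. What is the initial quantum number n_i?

The photon energy is ΔE = hc/λ = 1240 / 99.28 = 12.49 eV.
With Z = 2, ΔE = 54.40 × (1/n_f² − 1/n_i²), so 1/n_f² − 1/n_i² = 0.2296.
With n_f = 2: 1/n_i² = 1/4 − 0.2296 = 0.02041, so n_i ≈ 7.00.

n_i = 7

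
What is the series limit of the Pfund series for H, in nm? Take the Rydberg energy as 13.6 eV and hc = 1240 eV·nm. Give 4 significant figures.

2279 nm

The Pfund series has lower level n_f = 5; the series limit corresponds to n_i → ∞.
ΔE_max = 13.6 × 1 / 5² = 0.5440 eV.
λ_min = 1240 / 0.5440 = 2279 nm.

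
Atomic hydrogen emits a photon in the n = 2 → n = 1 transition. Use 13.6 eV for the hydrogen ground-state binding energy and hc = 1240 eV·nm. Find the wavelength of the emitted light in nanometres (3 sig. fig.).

ΔE = 13.60 × (1/1² − 1/2²) = 13.60 × 0.7500 = 10.20 eV.
λ = hc/ΔE = 1240 / 10.20 = 122 nm.
This line belongs to the Lyman series.

122 nm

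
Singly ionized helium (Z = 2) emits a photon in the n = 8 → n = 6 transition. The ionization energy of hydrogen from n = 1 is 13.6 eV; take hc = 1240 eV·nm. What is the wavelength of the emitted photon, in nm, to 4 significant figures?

For Z = 2 the level energies scale as Z², so the effective Rydberg energy is 13.6 × 4 = 54.40 eV.
ΔE = 54.40 × (1/6² − 1/8²) = 54.40 × 0.01215 = 0.6611 eV.
λ = hc/ΔE = 1240 / 0.6611 = 1876 nm.

1876 nm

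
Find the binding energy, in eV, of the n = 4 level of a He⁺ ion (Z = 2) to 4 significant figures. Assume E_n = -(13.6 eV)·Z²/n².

E_n = −13.6 Z²/n² = −54.40/n² eV for Z = 2.
E_4 = −54.40/16 = −3.400 eV, so ionization (to E = 0) requires 3.400 eV.

3.400 eV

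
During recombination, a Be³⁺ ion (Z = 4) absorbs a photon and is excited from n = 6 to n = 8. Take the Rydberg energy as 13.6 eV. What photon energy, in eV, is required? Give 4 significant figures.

The Bohr energies scale as Z², so for Z = 4: E_n = −217.6/n² eV.
E_8 = −217.6/64 = −3.400 eV and E_6 = −217.6/36 = −6.044 eV.
The photon energy is |E_8 − E_6| = 2.644 eV.

2.644 eV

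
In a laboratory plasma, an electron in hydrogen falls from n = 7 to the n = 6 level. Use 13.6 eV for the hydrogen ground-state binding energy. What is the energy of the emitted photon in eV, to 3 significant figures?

E_7 = −13.60/49 = −0.2776 eV and E_6 = −13.60/36 = −0.3778 eV.
The photon energy is |E_7 − E_6| = 0.100 eV.

0.100 eV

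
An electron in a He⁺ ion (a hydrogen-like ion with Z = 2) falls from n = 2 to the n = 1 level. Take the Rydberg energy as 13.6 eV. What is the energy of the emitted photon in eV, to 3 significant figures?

40.8 eV

The Bohr energies scale as Z², so for Z = 2: E_n = −54.40/n² eV.
E_2 = −54.40/4 = −13.60 eV and E_1 = −54.40/1 = −54.40 eV.
The photon energy is |E_2 − E_1| = 40.8 eV.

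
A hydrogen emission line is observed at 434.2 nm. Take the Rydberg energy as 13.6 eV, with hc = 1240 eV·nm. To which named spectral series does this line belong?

Balmer

ΔE = 1240/434.2 = 2.856 eV.
This matches 13.6 × (1/2² − 1/5²), so n_f = 2: the Balmer series.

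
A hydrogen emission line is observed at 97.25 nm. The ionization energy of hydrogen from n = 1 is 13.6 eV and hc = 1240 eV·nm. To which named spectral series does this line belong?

Lyman

ΔE = 1240/97.25 = 12.75 eV.
This matches 13.6 × (1/1² − 1/4²), so n_f = 1: the Lyman series.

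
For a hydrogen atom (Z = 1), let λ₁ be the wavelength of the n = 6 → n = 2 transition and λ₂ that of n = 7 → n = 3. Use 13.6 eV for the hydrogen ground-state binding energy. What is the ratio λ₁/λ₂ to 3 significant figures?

λ ∝ 1/ΔE ∝ 1/(1/n_f² − 1/n_i²), and the Z² and hc factors cancel in the ratio.
λ₁/λ₂ = (1/3² − 1/7²)/(1/2² − 1/6²) = 0.09070/0.2222 = 0.408.

0.408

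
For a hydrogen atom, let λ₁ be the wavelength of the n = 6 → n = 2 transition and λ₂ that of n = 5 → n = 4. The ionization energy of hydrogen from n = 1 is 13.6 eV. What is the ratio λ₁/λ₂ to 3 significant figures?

λ ∝ 1/ΔE ∝ 1/(1/n_f² − 1/n_i²), and the Z² and hc factors cancel in the ratio.
λ₁/λ₂ = (1/4² − 1/5²)/(1/2² − 1/6²) = 0.02250/0.2222 = 0.101.

0.101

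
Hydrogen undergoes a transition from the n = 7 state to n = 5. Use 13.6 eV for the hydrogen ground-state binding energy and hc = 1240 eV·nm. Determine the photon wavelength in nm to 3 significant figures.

4650 nm

ΔE = 13.60 × (1/5² − 1/7²) = 13.60 × 0.01959 = 0.2664 eV.
λ = hc/ΔE = 1240 / 0.2664 = 4650 nm.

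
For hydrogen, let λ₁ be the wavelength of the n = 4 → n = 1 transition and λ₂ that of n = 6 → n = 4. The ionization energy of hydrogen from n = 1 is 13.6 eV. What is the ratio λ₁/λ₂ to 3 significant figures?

λ ∝ 1/ΔE ∝ 1/(1/n_f² − 1/n_i²), and the Z² and hc factors cancel in the ratio.
λ₁/λ₂ = (1/4² − 1/6²)/(1/1² − 1/4²) = 0.03472/0.9375 = 0.0370.

0.0370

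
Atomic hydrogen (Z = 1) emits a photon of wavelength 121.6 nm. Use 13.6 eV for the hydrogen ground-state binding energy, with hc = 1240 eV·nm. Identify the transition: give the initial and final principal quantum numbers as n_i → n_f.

The photon energy is ΔE = hc/λ = 1240 / 121.6 = 10.20 eV.
With Z = 1, ΔE = 13.60 × (1/n_f² − 1/n_i²), so 1/n_f² − 1/n_i² = 0.7498.
Trying n_f = 1 gives 1/n_i² = 0.2502, i.e. n_i ≈ 2; this pair matches.

n_i = 2, n_f = 1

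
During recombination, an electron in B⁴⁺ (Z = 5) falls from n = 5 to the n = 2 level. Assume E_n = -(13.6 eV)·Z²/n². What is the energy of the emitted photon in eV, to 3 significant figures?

71.4 eV

The Bohr energies scale as Z², so for Z = 5: E_n = −340.0/n² eV.
E_5 = −340.0/25 = −13.60 eV and E_2 = −340.0/4 = −85.00 eV.
The photon energy is |E_5 − E_2| = 71.4 eV.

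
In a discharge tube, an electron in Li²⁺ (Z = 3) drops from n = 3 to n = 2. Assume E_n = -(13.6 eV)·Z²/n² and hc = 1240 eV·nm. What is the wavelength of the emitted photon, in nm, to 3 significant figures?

For Z = 3 the level energies scale as Z², so the effective Rydberg energy is 13.6 × 9 = 122.4 eV.
ΔE = 122.4 × (1/2² − 1/3²) = 122.4 × 0.1389 = 17.00 eV.
λ = hc/ΔE = 1240 / 17.00 = 72.9 nm.

72.9 nm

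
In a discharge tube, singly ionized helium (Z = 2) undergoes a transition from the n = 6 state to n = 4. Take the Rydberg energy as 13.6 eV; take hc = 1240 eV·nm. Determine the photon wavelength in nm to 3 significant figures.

656 nm

For Z = 2 the level energies scale as Z², so the effective Rydberg energy is 13.6 × 4 = 54.40 eV.
ΔE = 54.40 × (1/4² − 1/6²) = 54.40 × 0.03472 = 1.889 eV.
λ = hc/ΔE = 1240 / 1.889 = 656 nm.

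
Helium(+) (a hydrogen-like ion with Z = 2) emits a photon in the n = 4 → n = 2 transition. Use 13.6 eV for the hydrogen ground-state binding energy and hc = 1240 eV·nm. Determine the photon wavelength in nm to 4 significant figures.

For Z = 2 the level energies scale as Z², so the effective Rydberg energy is 13.6 × 4 = 54.40 eV.
ΔE = 54.40 × (1/2² − 1/4²) = 54.40 × 0.1875 = 10.20 eV.
λ = hc/ΔE = 1240 / 10.20 = 121.6 nm.

121.6 nm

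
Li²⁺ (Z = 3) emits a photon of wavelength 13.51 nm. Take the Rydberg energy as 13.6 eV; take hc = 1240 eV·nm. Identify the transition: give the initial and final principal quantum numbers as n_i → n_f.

n_i = 2, n_f = 1

The photon energy is ΔE = hc/λ = 1240 / 13.51 = 91.78 eV.
With Z = 3, ΔE = 122.4 × (1/n_f² − 1/n_i²), so 1/n_f² − 1/n_i² = 0.7499.
Trying n_f = 1 gives 1/n_i² = 0.2501, i.e. n_i ≈ 2; this pair matches.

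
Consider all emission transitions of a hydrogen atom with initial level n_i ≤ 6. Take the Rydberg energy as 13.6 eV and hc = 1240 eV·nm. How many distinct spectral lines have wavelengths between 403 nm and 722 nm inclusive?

4

Enumerate all n_i → n_f pairs with 1 ≤ n_f < n_i ≤ 6 and compute λ = 1240 / [13.6·1·(1/n_f² − 1/n_i²)].
Lines falling in [403, 722] nm: 6→2 (410.3 nm), 5→2 (434.2 nm), 4→2 (486.3 nm), 3→2 (656.5 nm).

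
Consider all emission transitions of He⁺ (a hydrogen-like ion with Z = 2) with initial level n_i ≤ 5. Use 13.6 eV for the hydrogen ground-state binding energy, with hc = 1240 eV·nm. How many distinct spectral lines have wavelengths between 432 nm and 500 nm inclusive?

Enumerate all n_i → n_f pairs with 1 ≤ n_f < n_i ≤ 5 and compute λ = 1240 / [13.6·4·(1/n_f² − 1/n_i²)].
Lines falling in [432, 500] nm: 4→3 (468.9 nm).

1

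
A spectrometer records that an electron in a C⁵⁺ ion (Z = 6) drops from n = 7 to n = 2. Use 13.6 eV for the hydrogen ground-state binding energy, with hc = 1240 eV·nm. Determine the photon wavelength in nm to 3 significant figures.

For Z = 6 the level energies scale as Z², so the effective Rydberg energy is 13.6 × 36 = 489.6 eV.
ΔE = 489.6 × (1/2² − 1/7²) = 489.6 × 0.2296 = 112.4 eV.
λ = hc/ΔE = 1240 / 112.4 = 11.0 nm.

11.0 nm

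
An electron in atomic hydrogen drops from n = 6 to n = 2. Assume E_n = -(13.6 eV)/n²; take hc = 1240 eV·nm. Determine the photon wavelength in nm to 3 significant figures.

410 nm

ΔE = 13.60 × (1/2² − 1/6²) = 13.60 × 0.2222 = 3.022 eV.
λ = hc/ΔE = 1240 / 3.022 = 410 nm.
This line belongs to the Balmer series.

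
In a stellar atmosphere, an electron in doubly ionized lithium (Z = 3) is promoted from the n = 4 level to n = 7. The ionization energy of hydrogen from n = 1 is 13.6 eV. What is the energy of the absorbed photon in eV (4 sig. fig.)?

5.152 eV

The Bohr energies scale as Z², so for Z = 3: E_n = −122.4/n² eV.
E_7 = −122.4/49 = −2.498 eV and E_4 = −122.4/16 = −7.650 eV.
The photon energy is |E_7 − E_4| = 5.152 eV.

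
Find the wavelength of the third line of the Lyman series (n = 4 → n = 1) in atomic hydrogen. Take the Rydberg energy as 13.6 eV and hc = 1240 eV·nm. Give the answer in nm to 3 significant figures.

97.3 nm

The Lyman series terminates on n_f = 1; the third line has n_i = 1+3 = 4.
ΔE = 13.60 × (1/1² − 1/4²) = 12.75 eV.
λ = 1240 / 12.75 = 97.3 nm.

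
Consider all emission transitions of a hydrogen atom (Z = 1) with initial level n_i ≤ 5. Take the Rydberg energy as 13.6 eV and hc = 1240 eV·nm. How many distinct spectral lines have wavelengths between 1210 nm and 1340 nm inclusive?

1

Enumerate all n_i → n_f pairs with 1 ≤ n_f < n_i ≤ 5 and compute λ = 1240 / [13.6·1·(1/n_f² − 1/n_i²)].
Lines falling in [1210, 1340] nm: 5→3 (1282 nm).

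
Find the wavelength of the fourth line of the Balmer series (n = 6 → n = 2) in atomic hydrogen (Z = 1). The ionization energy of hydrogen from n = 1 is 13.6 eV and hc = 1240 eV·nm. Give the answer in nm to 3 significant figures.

The Balmer series terminates on n_f = 2; the fourth line has n_i = 2+4 = 6.
ΔE = 13.60 × (1/2² − 1/6²) = 3.022 eV.
λ = 1240 / 3.022 = 410 nm.

410 nm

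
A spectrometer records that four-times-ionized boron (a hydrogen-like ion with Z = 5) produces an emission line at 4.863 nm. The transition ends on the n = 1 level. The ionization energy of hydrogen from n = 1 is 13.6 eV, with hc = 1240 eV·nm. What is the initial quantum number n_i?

n_i = 2

The photon energy is ΔE = hc/λ = 1240 / 4.863 = 255.0 eV.
With Z = 5, ΔE = 340.0 × (1/n_f² − 1/n_i²), so 1/n_f² − 1/n_i² = 0.7500.
With n_f = 1: 1/n_i² = 1/1 − 0.7500 = 0.2500, so n_i ≈ 2.00.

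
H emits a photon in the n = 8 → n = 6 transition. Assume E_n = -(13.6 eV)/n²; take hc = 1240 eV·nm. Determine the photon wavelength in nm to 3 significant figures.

ΔE = 13.60 × (1/6² − 1/8²) = 13.60 × 0.01215 = 0.1653 eV.
λ = hc/ΔE = 1240 / 0.1653 = 7500 nm.

7500 nm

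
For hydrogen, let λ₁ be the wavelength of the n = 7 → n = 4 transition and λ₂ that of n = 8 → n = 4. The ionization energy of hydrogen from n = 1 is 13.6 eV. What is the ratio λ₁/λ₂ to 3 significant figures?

1.11

λ ∝ 1/ΔE ∝ 1/(1/n_f² − 1/n_i²), and the Z² and hc factors cancel in the ratio.
λ₁/λ₂ = (1/4² − 1/8²)/(1/4² − 1/7²) = 0.04688/0.04209 = 1.11.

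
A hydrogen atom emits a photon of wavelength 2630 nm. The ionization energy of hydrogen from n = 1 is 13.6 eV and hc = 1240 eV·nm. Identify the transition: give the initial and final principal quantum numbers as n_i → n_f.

The photon energy is ΔE = hc/λ = 1240 / 2630 = 0.4715 eV.
With Z = 1, ΔE = 13.60 × (1/n_f² − 1/n_i²), so 1/n_f² − 1/n_i² = 0.03467.
Trying n_f = 4 gives 1/n_i² = 0.02783, i.e. n_i ≈ 6; this pair matches.

n_i = 6, n_f = 4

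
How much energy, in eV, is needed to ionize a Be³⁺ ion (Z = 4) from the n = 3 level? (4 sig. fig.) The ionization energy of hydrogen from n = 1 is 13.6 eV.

24.18 eV

E_n = −13.6 Z²/n² = −217.6/n² eV for Z = 4.
E_3 = −217.6/9 = −24.18 eV, so ionization (to E = 0) requires 24.18 eV.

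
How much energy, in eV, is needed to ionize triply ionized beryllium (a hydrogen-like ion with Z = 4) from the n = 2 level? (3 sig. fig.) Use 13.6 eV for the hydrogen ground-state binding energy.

E_n = −13.6 Z²/n² = −217.6/n² eV for Z = 4.
E_2 = −217.6/4 = −54.4 eV, so ionization (to E = 0) requires 54.4 eV.

54.4 eV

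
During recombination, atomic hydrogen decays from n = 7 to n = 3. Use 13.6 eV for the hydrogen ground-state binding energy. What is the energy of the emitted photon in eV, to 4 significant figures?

1.234 eV

E_7 = −13.60/49 = −0.2776 eV and E_3 = −13.60/9 = −1.511 eV.
The photon energy is |E_7 − E_3| = 1.234 eV.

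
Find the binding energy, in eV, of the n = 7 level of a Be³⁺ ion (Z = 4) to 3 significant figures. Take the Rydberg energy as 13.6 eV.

E_n = −13.6 Z²/n² = −217.6/n² eV for Z = 4.
E_7 = −217.6/49 = −4.44 eV, so ionization (to E = 0) requires 4.44 eV.

4.44 eV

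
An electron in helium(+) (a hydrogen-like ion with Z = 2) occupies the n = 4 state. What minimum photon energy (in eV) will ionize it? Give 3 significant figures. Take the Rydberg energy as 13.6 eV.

E_n = −13.6 Z²/n² = −54.40/n² eV for Z = 2.
E_4 = −54.40/16 = −3.40 eV, so ionization (to E = 0) requires 3.40 eV.

3.40 eV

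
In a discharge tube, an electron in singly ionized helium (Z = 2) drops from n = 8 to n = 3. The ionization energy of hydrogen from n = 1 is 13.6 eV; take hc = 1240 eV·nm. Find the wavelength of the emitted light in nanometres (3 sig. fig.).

For Z = 2 the level energies scale as Z², so the effective Rydberg energy is 13.6 × 4 = 54.40 eV.
ΔE = 54.40 × (1/3² − 1/8²) = 54.40 × 0.09549 = 5.194 eV.
λ = hc/ΔE = 1240 / 5.194 = 239 nm.

239 nm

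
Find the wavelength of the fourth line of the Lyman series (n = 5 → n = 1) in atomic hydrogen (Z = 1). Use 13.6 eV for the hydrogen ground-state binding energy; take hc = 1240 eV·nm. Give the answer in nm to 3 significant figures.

95.0 nm

The Lyman series terminates on n_f = 1; the fourth line has n_i = 1+4 = 5.
ΔE = 13.60 × (1/1² − 1/5²) = 13.06 eV.
λ = 1240 / 13.06 = 95.0 nm.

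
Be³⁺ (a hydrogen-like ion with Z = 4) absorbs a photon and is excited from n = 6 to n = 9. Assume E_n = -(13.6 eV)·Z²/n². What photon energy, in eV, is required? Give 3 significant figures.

3.36 eV

The Bohr energies scale as Z², so for Z = 4: E_n = −217.6/n² eV.
E_9 = −217.6/81 = −2.686 eV and E_6 = −217.6/36 = −6.044 eV.
The photon energy is |E_9 − E_6| = 3.36 eV.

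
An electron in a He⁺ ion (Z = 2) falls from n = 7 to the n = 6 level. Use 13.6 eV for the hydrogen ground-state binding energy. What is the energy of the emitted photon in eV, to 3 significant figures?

The Bohr energies scale as Z², so for Z = 2: E_n = −54.40/n² eV.
E_7 = −54.40/49 = −1.110 eV and E_6 = −54.40/36 = −1.511 eV.
The photon energy is |E_7 − E_6| = 0.401 eV.

0.401 eV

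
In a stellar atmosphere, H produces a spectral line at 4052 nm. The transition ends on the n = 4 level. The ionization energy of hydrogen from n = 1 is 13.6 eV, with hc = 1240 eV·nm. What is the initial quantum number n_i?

The photon energy is ΔE = hc/λ = 1240 / 4052 = 0.3060 eV.
With Z = 1, ΔE = 13.60 × (1/n_f² − 1/n_i²), so 1/n_f² − 1/n_i² = 0.02250.
With n_f = 4: 1/n_i² = 1/16 − 0.02250 = 0.04000, so n_i ≈ 5.00.

n_i = 5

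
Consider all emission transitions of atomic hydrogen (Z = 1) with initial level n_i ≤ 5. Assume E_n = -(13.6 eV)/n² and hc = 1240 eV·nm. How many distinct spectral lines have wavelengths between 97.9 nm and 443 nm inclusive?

3

Enumerate all n_i → n_f pairs with 1 ≤ n_f < n_i ≤ 5 and compute λ = 1240 / [13.6·1·(1/n_f² − 1/n_i²)].
Lines falling in [97.9, 443] nm: 3→1 (102.6 nm), 2→1 (121.6 nm), 5→2 (434.2 nm).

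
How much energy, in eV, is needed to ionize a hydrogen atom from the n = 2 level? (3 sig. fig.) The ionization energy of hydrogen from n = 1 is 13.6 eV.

3.40 eV

E_2 = −13.60/4 = −3.40 eV, so ionization (to E = 0) requires 3.40 eV.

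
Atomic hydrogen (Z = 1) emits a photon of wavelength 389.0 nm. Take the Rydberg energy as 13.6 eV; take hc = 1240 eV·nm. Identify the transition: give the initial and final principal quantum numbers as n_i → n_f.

The photon energy is ΔE = hc/λ = 1240 / 389.0 = 3.188 eV.
With Z = 1, ΔE = 13.60 × (1/n_f² − 1/n_i²), so 1/n_f² − 1/n_i² = 0.2344.
Trying n_f = 2 gives 1/n_i² = 0.01561, i.e. n_i ≈ 8; this pair matches.

n_i = 8, n_f = 2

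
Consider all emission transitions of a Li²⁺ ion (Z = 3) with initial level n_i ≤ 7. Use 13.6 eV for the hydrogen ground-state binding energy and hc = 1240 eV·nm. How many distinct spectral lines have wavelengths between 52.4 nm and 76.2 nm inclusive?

2

Enumerate all n_i → n_f pairs with 1 ≤ n_f < n_i ≤ 7 and compute λ = 1240 / [13.6·9·(1/n_f² − 1/n_i²)].
Lines falling in [52.4, 76.2] nm: 4→2 (54.03 nm), 3→2 (72.94 nm).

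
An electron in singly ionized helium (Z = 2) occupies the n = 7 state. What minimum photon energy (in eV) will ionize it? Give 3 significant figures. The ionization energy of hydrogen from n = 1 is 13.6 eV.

E_n = −13.6 Z²/n² = −54.40/n² eV for Z = 2.
E_7 = −54.40/49 = −1.11 eV, so ionization (to E = 0) requires 1.11 eV.

1.11 eV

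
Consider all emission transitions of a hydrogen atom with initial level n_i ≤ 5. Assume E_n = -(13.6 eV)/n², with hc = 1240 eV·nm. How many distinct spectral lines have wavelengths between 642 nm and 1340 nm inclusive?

2

Enumerate all n_i → n_f pairs with 1 ≤ n_f < n_i ≤ 5 and compute λ = 1240 / [13.6·1·(1/n_f² − 1/n_i²)].
Lines falling in [642, 1340] nm: 3→2 (656.5 nm), 5→3 (1282 nm).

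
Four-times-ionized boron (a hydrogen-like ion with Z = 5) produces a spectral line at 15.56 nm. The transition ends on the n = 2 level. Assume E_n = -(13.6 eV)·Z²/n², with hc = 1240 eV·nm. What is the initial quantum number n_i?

The photon energy is ΔE = hc/λ = 1240 / 15.56 = 79.69 eV.
With Z = 5, ΔE = 340.0 × (1/n_f² − 1/n_i²), so 1/n_f² − 1/n_i² = 0.2344.
With n_f = 2: 1/n_i² = 1/4 − 0.2344 = 0.01561, so n_i ≈ 8.00.

n_i = 8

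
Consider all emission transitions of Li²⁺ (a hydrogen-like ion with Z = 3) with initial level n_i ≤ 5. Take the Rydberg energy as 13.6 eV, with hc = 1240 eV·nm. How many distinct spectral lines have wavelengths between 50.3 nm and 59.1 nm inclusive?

1

Enumerate all n_i → n_f pairs with 1 ≤ n_f < n_i ≤ 5 and compute λ = 1240 / [13.6·9·(1/n_f² − 1/n_i²)].
Lines falling in [50.3, 59.1] nm: 4→2 (54.03 nm).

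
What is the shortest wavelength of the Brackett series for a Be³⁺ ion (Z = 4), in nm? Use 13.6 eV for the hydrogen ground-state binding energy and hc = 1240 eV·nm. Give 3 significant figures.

91.2 nm

The Brackett series has lower level n_f = 4; the series limit corresponds to n_i → ∞.
ΔE_max = 13.6 × 16 / 4² = 13.60 eV.
λ_min = 1240 / 13.60 = 91.2 nm.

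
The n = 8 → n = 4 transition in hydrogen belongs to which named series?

Brackett

The series is set by the lower level: n_f = 4 is the Brackett series.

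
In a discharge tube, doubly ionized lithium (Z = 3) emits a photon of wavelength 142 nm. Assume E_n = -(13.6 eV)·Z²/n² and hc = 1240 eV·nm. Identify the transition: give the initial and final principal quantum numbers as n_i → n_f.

n_i = 5, n_f = 3

The photon energy is ΔE = hc/λ = 1240 / 142 = 8.732 eV.
With Z = 3, ΔE = 122.4 × (1/n_f² − 1/n_i²), so 1/n_f² − 1/n_i² = 0.07134.
Trying n_f = 3 gives 1/n_i² = 0.03977, i.e. n_i ≈ 5; this pair matches.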